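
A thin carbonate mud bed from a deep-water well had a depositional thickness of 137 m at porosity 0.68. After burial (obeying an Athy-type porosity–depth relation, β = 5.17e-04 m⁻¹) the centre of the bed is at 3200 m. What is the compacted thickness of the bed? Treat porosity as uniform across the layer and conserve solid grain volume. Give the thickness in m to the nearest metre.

50 m

Working in km (1 km = 1000 m; β in km⁻¹ = β in m⁻¹ × 1000):
Porosity at 3.2 km: φ = 0.68·exp(−0.517×3.2) = 0.1300
Solid-volume conservation: h(1−φ) = h₀(1−φ₀) ⇒ h = h₀·(1−φ₀)/(1−φ)
h = 0.137 × (1 − 0.68)/(1 − 0.1300) = 0.137 × 0.3678 = 0.0504 km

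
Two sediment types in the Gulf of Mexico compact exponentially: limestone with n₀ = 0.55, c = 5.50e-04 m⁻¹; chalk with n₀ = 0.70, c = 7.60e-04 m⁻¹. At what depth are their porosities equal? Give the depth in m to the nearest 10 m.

Working in km (1 km = 1000 m; c in km⁻¹ = c in m⁻¹ × 1000):
Set n₀ₐ e^(−cₐZ) = n₀ᵦ e^(−cᵦZ) ⇒ ln(n₀ₐ/n₀ᵦ) = (cₐ − cᵦ)·Z
Z = ln(0.55/0.7) / (0.55 − 0.76) = -0.2412 / -0.21 = 1.148 km

1150 m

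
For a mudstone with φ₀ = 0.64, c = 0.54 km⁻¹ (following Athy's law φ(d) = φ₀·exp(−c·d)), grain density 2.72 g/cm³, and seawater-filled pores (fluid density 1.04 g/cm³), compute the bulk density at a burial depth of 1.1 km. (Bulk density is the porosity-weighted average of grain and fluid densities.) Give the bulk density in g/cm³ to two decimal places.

Porosity at depth: φ = 0.64·exp(−0.54×1.1) = 0.64×0.5521 = 0.3534
Bulk density: ρ_b = (1−φ)ρ_g + φ·ρ_f = 0.6466×2.72 + 0.3534×1.04
       = 1.759 + 0.367 = 2.126 g/cm³

2.13 g/cm³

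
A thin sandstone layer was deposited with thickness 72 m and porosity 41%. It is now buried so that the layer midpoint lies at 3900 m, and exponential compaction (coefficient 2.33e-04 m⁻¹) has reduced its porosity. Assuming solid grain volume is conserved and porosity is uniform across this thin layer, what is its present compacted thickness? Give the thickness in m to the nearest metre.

51 m

Working in km (1 km = 1000 m; c in km⁻¹ = c in m⁻¹ × 1000):
Porosity at 3.9 km: φ = 0.41·exp(−0.233×3.9) = 0.1652
Solid-volume conservation: h(1−φ) = h₀(1−φ₀) ⇒ h = h₀·(1−φ₀)/(1−φ)
h = 0.072 × (1 − 0.41)/(1 − 0.1652) = 0.072 × 0.7068 = 0.0509 km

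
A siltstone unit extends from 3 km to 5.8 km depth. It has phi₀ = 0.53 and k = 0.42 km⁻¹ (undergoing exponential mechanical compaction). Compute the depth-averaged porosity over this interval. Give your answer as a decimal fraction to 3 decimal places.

⟨phi⟩ = (1/(Z₂−Z₁)) ∫ phi₀ e^(−kZ) dZ = phi₀·(e^(−k·Z₁) − e^(−k·Z₂)) / (k·(Z₂−Z₁))
e^(−0.42×3) = 0.2837; e^(−0.42×5.8) = 0.0875
⟨phi⟩ = 0.53 × (0.2837 − 0.0875) / (0.42 × 2.8) = 0.53 × 0.1668 = 0.0884

0.088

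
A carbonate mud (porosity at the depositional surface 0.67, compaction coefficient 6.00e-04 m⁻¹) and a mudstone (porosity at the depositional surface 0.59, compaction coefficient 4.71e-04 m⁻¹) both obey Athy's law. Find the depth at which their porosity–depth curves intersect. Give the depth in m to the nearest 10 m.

990 m

Working in km (1 km = 1000 m; k in km⁻¹ = k in m⁻¹ × 1000):
Set n₀ₐ e^(−kₐz) = n₀ᵦ e^(−kᵦz) ⇒ ln(n₀ₐ/n₀ᵦ) = (kₐ − kᵦ)·z
z = ln(0.67/0.59) / (0.6 − 0.471) = 0.1272 / 0.129 = 0.986 km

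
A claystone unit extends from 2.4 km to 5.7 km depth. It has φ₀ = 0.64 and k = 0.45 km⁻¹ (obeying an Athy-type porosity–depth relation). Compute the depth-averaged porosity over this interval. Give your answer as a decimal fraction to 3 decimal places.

⟨φ⟩ = (1/(d₂−d₁)) ∫ φ₀ e^(−kd) dd = φ₀·(e^(−k·d₁) − e^(−k·d₂)) / (k·(d₂−d₁))
e^(−0.45×2.4) = 0.3396; e^(−0.45×5.7) = 0.0769
⟨φ⟩ = 0.64 × (0.3396 − 0.0769) / (0.45 × 3.3) = 0.64 × 0.1769 = 0.1132

0.113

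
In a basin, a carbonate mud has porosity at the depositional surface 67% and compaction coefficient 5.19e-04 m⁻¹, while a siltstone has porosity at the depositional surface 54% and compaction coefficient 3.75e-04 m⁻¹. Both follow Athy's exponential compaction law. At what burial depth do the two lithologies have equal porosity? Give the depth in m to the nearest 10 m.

Working in km (1 km = 1000 m; k in km⁻¹ = k in m⁻¹ × 1000):
Set φ₀ₐ e^(−kₐz) = φ₀ᵦ e^(−kᵦz) ⇒ ln(φ₀ₐ/φ₀ᵦ) = (kₐ − kᵦ)·z
z = ln(0.67/0.54) / (0.519 − 0.375) = 0.2157 / 0.144 = 1.498 km

1500 m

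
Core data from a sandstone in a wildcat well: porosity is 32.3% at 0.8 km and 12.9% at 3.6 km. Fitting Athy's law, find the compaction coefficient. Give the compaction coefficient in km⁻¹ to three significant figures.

0.328 km⁻¹

Athy: phi(Z) = phi₀ e^(−cZ) ⇒ phi₁/phi₂ = e^{c(Z₂−Z₁)} ⇒ c = ln(phi₁/phi₂)/(Z₂−Z₁)
c = ln(0.323/0.129) / (3.6 − 0.8) = ln(2.504) / 2.8 = 0.9178 / 2.8 = 0.3278 km⁻¹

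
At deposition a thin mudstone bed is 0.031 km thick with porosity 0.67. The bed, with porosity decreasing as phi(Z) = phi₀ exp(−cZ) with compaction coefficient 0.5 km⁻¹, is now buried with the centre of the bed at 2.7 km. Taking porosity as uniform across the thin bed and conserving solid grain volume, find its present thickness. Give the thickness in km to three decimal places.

Porosity at 2.7 km: phi = 0.67·exp(−0.5×2.7) = 0.1737
Solid-volume conservation: h(1−phi) = h₀(1−phi₀) ⇒ h = h₀·(1−phi₀)/(1−phi)
h = 0.031 × (1 − 0.67)/(1 − 0.1737) = 0.031 × 0.3994 = 0.0124 km

0.012 km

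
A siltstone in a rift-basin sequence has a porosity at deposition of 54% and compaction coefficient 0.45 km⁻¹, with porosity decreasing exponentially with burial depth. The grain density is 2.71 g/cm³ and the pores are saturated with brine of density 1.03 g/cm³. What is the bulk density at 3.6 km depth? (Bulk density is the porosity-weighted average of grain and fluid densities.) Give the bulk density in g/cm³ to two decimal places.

2.53 g/cm³

Porosity at depth: φ = 0.54·exp(−0.45×3.6) = 0.54×0.1979 = 0.1069
Bulk density: ρ_b = (1−φ)ρ_g + φ·ρ_f = 0.8931×2.71 + 0.1069×1.03
       = 2.420 + 0.110 = 2.530 g/cm³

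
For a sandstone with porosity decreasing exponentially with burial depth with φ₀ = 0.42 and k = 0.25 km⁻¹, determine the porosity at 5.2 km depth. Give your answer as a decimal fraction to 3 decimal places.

0.114

φ = φ₀·exp(−k·Z) = 0.42 × exp(−0.25 × 5.2) = 0.42 × exp(−1.3)
  = 0.42 × 0.2725 = 0.1145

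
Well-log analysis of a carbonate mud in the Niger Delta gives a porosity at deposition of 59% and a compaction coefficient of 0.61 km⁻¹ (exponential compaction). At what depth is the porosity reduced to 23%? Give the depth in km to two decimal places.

Invert Athy's law: Z = ln(φ₀/φ) / c
Z = ln(0.59/0.23) / 0.61 = ln(2.565) / 0.61 = 0.9420 / 0.61 = 1.544 km

1.54 km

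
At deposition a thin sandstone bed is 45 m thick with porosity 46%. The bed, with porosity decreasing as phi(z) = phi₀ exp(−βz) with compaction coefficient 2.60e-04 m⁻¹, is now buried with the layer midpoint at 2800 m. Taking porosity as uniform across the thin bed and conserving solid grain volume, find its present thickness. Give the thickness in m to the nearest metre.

31 m

Working in km (1 km = 1000 m; β in km⁻¹ = β in m⁻¹ × 1000):
Porosity at 2.8 km: phi = 0.46·exp(−0.26×2.8) = 0.2221
Solid-volume conservation: h(1−phi) = h₀(1−phi₀) ⇒ h = h₀·(1−phi₀)/(1−phi)
h = 0.045 × (1 − 0.46)/(1 − 0.2221) = 0.045 × 0.6942 = 0.0312 km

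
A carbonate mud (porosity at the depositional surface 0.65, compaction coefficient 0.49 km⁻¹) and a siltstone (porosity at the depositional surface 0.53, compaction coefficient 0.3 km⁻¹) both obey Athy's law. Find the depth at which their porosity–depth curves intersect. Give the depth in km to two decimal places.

1.07 km

Set phi₀ₐ e^(−kₐd) = phi₀ᵦ e^(−kᵦd) ⇒ ln(phi₀ₐ/phi₀ᵦ) = (kₐ − kᵦ)·d
d = ln(0.65/0.53) / (0.49 − 0.3) = 0.2041 / 0.19 = 1.074 km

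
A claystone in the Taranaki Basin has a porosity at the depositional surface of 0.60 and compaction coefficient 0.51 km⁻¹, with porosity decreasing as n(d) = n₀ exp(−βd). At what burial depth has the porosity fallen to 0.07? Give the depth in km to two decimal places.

Invert Athy's law: d = ln(n₀/n) / β
d = ln(0.6/0.07) / 0.51 = ln(8.571) / 0.51 = 2.1484 / 0.51 = 4.213 km

4.21 km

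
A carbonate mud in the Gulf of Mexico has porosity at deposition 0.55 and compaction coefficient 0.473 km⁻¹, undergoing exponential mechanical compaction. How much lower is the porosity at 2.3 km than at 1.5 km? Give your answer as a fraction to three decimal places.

n(1.5) = 0.55·e^(−0.473×1.5) = 0.2705
n(2.3) = 0.55·e^(−0.473×2.3) = 0.1853
Δn = 0.2705 − 0.1853 = 0.0852

0.085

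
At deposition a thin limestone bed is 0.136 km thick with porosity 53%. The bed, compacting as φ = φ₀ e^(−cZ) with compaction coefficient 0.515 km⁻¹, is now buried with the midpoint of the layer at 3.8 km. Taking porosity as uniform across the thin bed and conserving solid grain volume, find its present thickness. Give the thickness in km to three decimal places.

0.069 km

Porosity at 3.8 km: φ = 0.53·exp(−0.515×3.8) = 0.0749
Solid-volume conservation: h(1−φ) = h₀(1−φ₀) ⇒ h = h₀·(1−φ₀)/(1−φ)
h = 0.136 × (1 − 0.53)/(1 − 0.0749) = 0.136 × 0.5080 = 0.0691 km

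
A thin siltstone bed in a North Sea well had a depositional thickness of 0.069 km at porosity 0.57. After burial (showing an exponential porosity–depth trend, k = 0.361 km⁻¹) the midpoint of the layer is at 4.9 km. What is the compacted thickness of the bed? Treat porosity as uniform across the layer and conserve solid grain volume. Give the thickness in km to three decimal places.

Porosity at 4.9 km: phi = 0.57·exp(−0.361×4.9) = 0.0972
Solid-volume conservation: h(1−phi) = h₀(1−phi₀) ⇒ h = h₀·(1−phi₀)/(1−phi)
h = 0.069 × (1 − 0.57)/(1 − 0.0972) = 0.069 × 0.4763 = 0.0329 km

0.033 km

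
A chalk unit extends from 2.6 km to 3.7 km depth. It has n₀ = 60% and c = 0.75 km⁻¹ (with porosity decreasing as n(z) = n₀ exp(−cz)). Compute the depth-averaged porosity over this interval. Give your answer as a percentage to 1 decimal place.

⟨n⟩ = (1/(z₂−z₁)) ∫ n₀ e^(−cz) dz = n₀·(e^(−c·z₁) − e^(−c·z₂)) / (c·(z₂−z₁))
e^(−0.75×2.6) = 0.1423; e^(−0.75×3.7) = 0.0623
⟨n⟩ = 0.6 × (0.1423 − 0.0623) / (0.75 × 1.1) = 0.6 × 0.0969 = 0.0581

5.8%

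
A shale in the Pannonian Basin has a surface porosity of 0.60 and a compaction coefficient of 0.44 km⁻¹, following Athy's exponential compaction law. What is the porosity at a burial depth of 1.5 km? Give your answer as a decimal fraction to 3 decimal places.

0.310

φ = φ₀·exp(−β·d) = 0.6 × exp(−0.44 × 1.5) = 0.6 × exp(−0.66)
  = 0.6 × 0.5169 = 0.3101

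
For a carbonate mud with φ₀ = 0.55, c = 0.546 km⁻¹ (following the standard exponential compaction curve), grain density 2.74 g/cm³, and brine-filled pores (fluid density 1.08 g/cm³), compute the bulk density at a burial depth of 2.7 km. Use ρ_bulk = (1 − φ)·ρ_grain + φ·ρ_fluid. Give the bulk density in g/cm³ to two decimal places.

Porosity at depth: φ = 0.55·exp(−0.546×2.7) = 0.55×0.2290 = 0.1259
Bulk density: ρ_b = (1−φ)ρ_g + φ·ρ_f = 0.8741×2.74 + 0.1259×1.08
       = 2.395 + 0.136 = 2.531 g/cm³

2.53 g/cm³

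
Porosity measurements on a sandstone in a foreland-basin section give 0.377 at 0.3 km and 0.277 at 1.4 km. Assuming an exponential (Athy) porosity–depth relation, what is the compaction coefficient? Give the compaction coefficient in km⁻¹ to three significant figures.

Athy: φ(z) = φ₀ e^(−kz) ⇒ φ₁/φ₂ = e^{k(z₂−z₁)} ⇒ k = ln(φ₁/φ₂)/(z₂−z₁)
k = ln(0.377/0.277) / (1.4 − 0.3) = ln(1.361) / 1.1 = 0.3082 / 1.1 = 0.2802 km⁻¹

0.280 km⁻¹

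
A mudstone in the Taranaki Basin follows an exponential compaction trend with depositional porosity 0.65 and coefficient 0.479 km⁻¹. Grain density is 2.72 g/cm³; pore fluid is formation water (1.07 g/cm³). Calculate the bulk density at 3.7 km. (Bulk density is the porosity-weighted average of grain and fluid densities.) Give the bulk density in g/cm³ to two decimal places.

2.54 g/cm³

Porosity at depth: φ = 0.65·exp(−0.479×3.7) = 0.65×0.1699 = 0.1105
Bulk density: ρ_b = (1−φ)ρ_g + φ·ρ_f = 0.8895×2.72 + 0.1105×1.07
       = 2.420 + 0.118 = 2.538 g/cm³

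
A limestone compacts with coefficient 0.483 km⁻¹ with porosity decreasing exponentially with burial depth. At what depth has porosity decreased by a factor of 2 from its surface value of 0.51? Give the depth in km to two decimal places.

φ/φ₀ = 1/2 ⇒ exp(−β·z) = 1/2 ⇒ z = ln(2) / β
z = 0.6931 / 0.483 = 1.435 km

1.44 km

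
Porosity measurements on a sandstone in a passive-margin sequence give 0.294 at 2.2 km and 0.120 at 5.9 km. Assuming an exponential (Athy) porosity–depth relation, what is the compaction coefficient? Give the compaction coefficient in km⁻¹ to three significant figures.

0.242 km⁻¹

Athy: phi(d) = phi₀ e^(−cd) ⇒ phi₁/phi₂ = e^{c(d₂−d₁)} ⇒ c = ln(phi₁/phi₂)/(d₂−d₁)
c = ln(0.294/0.12) / (5.9 − 2.2) = ln(2.45) / 3.7 = 0.8961 / 3.7 = 0.2422 km⁻¹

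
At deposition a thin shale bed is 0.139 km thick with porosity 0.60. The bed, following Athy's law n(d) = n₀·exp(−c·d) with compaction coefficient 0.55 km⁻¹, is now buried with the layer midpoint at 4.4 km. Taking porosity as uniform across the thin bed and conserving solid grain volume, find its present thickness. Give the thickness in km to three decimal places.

Porosity at 4.4 km: n = 0.6·exp(−0.55×4.4) = 0.0534
Solid-volume conservation: h(1−n) = h₀(1−n₀) ⇒ h = h₀·(1−n₀)/(1−n)
h = 0.139 × (1 − 0.6)/(1 − 0.0534) = 0.139 × 0.4225 = 0.0587 km

0.059 km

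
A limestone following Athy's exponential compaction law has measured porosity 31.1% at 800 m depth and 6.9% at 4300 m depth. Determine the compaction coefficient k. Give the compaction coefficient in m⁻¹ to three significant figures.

Working in km (1 km = 1000 m; k in km⁻¹ = k in m⁻¹ × 1000):
Athy: phi(d) = phi₀ e^(−kd) ⇒ phi₁/phi₂ = e^{k(d₂−d₁)} ⇒ k = ln(phi₁/phi₂)/(d₂−d₁)
k = ln(0.311/0.069) / (4.3 − 0.8) = ln(4.507) / 3.5 = 1.5057 / 3.5 = 0.4302 km⁻¹

0.000430 m⁻¹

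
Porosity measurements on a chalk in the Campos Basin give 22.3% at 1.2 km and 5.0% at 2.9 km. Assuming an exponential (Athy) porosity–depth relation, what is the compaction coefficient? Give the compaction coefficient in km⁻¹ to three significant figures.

0.879 km⁻¹

Athy: φ(Z) = φ₀ e^(−kZ) ⇒ φ₁/φ₂ = e^{k(Z₂−Z₁)} ⇒ k = ln(φ₁/φ₂)/(Z₂−Z₁)
k = ln(0.223/0.05) / (2.9 − 1.2) = ln(4.46) / 1.7 = 1.4951 / 1.7 = 0.8795 km⁻¹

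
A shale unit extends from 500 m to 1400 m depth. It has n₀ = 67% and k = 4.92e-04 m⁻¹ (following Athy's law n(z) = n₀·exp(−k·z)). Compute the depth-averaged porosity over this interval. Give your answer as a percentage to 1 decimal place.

Working in km (1 km = 1000 m; k in km⁻¹ = k in m⁻¹ × 1000):
⟨n⟩ = (1/(z₂−z₁)) ∫ n₀ e^(−kz) dz = n₀·(e^(−k·z₁) − e^(−k·z₂)) / (k·(z₂−z₁))
e^(−0.492×0.5) = 0.7819; e^(−0.492×1.4) = 0.5022
⟨n⟩ = 0.67 × (0.7819 − 0.5022) / (0.492 × 0.9) = 0.67 × 0.6318 = 0.4233

42.3%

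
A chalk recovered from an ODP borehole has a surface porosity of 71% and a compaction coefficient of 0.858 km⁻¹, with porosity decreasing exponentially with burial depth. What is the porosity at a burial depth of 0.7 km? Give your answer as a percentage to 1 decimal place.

38.9%

n = n₀·exp(−k·Z) = 0.71 × exp(−0.858 × 0.7) = 0.71 × exp(−0.6006)
  = 0.71 × 0.5485 = 0.3894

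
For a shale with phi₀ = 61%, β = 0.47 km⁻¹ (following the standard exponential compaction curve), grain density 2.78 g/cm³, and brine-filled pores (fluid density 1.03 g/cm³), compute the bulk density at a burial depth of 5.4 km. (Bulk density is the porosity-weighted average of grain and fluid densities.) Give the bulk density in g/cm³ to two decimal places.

2.70 g/cm³

Porosity at depth: phi = 0.61·exp(−0.47×5.4) = 0.61×0.0790 = 0.0482
Bulk density: ρ_b = (1−phi)ρ_g + phi·ρ_f = 0.9518×2.78 + 0.0482×1.03
       = 2.646 + 0.050 = 2.696 g/cm³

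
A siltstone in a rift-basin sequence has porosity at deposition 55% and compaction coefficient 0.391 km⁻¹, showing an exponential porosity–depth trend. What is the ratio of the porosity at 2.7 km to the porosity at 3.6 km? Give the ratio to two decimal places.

n(z₁)/n(z₂) = e^(−c·z₁)/e^(−c·z₂) = e^{c(z₂−z₁)}
= exp(0.391 × 0.9) = exp(0.3519) = 1.4218

1.42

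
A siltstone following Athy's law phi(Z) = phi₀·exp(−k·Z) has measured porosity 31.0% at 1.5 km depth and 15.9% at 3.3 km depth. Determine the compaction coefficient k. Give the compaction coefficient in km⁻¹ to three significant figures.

Athy: phi(Z) = phi₀ e^(−kZ) ⇒ phi₁/phi₂ = e^{k(Z₂−Z₁)} ⇒ k = ln(phi₁/phi₂)/(Z₂−Z₁)
k = ln(0.31/0.159) / (3.3 − 1.5) = ln(1.95) / 1.8 = 0.6677 / 1.8 = 0.3709 km⁻¹

0.371 km⁻¹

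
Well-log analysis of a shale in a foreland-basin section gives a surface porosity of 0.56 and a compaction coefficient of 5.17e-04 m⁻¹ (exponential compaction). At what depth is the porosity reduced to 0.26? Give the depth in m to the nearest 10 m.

1480 m

Working in km (1 km = 1000 m; c in km⁻¹ = c in m⁻¹ × 1000):
Invert Athy's law: z = ln(n₀/n) / c
z = ln(0.56/0.26) / 0.517 = ln(2.154) / 0.517 = 0.7673 / 0.517 = 1.484 km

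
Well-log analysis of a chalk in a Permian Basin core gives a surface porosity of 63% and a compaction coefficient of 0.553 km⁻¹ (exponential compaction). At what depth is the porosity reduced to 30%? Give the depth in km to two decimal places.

1.34 km

Invert Athy's law: Z = ln(φ₀/φ) / β
Z = ln(0.63/0.3) / 0.553 = ln(2.1) / 0.553 = 0.7419 / 0.553 = 1.342 km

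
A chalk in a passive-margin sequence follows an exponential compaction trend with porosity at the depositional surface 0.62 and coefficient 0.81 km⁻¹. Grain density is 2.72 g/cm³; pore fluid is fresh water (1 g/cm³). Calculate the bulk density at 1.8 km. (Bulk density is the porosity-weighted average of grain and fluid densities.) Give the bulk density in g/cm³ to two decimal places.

2.47 g/cm³

Porosity at depth: φ = 0.62·exp(−0.81×1.8) = 0.62×0.2327 = 0.1443
Bulk density: ρ_b = (1−φ)ρ_g + φ·ρ_f = 0.8557×2.72 + 0.1443×1
       = 2.328 + 0.144 = 2.472 g/cm³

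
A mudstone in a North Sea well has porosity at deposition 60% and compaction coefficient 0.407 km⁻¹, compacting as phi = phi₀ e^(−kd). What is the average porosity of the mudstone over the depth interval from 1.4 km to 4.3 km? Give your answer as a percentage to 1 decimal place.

19.9%

⟨phi⟩ = (1/(d₂−d₁)) ∫ phi₀ e^(−kd) dd = phi₀·(e^(−k·d₁) − e^(−k·d₂)) / (k·(d₂−d₁))
e^(−0.407×1.4) = 0.5656; e^(−0.407×4.3) = 0.1738
⟨phi⟩ = 0.6 × (0.5656 − 0.1738) / (0.407 × 2.9) = 0.6 × 0.3320 = 0.1992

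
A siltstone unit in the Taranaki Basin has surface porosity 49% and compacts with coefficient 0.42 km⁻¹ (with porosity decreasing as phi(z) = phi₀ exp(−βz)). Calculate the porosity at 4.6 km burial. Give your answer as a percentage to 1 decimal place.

7.1%

phi = phi₀·exp(−β·z) = 0.49 × exp(−0.42 × 4.6) = 0.49 × exp(−1.932)
  = 0.49 × 0.1449 = 0.0710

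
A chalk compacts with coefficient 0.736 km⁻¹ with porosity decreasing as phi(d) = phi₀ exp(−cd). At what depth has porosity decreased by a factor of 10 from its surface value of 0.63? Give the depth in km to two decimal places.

phi/phi₀ = 1/10 ⇒ exp(−c·d) = 1/10 ⇒ d = ln(10) / c
d = 2.3026 / 0.736 = 3.129 km

3.13 km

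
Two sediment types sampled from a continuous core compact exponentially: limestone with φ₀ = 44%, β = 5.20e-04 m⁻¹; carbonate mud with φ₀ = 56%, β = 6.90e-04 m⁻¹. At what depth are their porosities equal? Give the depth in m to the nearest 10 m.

Working in km (1 km = 1000 m; β in km⁻¹ = β in m⁻¹ × 1000):
Set φ₀ₐ e^(−βₐZ) = φ₀ᵦ e^(−βᵦZ) ⇒ ln(φ₀ₐ/φ₀ᵦ) = (βₐ − βᵦ)·Z
Z = ln(0.44/0.56) / (0.52 − 0.69) = -0.2412 / -0.17 = 1.419 km

1420 m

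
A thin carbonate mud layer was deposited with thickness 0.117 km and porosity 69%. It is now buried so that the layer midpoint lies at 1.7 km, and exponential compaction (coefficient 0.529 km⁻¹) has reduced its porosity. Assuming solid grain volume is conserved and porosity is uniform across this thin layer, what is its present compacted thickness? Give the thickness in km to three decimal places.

Porosity at 1.7 km: phi = 0.69·exp(−0.529×1.7) = 0.2807
Solid-volume conservation: h(1−phi) = h₀(1−phi₀) ⇒ h = h₀·(1−phi₀)/(1−phi)
h = 0.117 × (1 − 0.69)/(1 − 0.2807) = 0.117 × 0.4310 = 0.0504 km

0.050 km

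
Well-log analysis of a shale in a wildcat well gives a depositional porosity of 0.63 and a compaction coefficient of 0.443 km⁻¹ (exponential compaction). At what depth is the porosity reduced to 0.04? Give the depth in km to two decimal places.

Invert Athy's law: z = ln(phi₀/phi) / k
z = ln(0.63/0.04) / 0.443 = ln(15.75) / 0.443 = 2.7568 / 0.443 = 6.223 km

6.22 km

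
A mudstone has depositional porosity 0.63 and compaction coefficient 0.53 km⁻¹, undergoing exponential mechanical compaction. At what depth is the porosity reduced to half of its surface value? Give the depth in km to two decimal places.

1.31 km

phi/phi₀ = 1/2 ⇒ exp(−β·d) = 1/2 ⇒ d = ln(2) / β
d = 0.6931 / 0.53 = 1.308 km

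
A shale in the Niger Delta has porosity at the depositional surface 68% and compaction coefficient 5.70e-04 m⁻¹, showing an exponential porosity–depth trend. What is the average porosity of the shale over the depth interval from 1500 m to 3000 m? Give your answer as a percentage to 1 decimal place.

Working in km (1 km = 1000 m; β in km⁻¹ = β in m⁻¹ × 1000):
⟨n⟩ = (1/(z₂−z₁)) ∫ n₀ e^(−βz) dz = n₀·(e^(−β·z₁) − e^(−β·z₂)) / (β·(z₂−z₁))
e^(−0.57×1.5) = 0.4253; e^(−0.57×3) = 0.1809
⟨n⟩ = 0.68 × (0.4253 − 0.1809) / (0.57 × 1.5) = 0.68 × 0.2859 = 0.1944

19.4%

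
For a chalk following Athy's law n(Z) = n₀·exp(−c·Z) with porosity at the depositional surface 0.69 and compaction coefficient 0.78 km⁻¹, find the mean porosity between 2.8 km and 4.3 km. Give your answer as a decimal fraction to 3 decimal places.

⟨n⟩ = (1/(Z₂−Z₁)) ∫ n₀ e^(−cZ) dZ = n₀·(e^(−c·Z₁) − e^(−c·Z₂)) / (c·(Z₂−Z₁))
e^(−0.78×2.8) = 0.1126; e^(−0.78×4.3) = 0.0349
⟨n⟩ = 0.69 × (0.1126 − 0.0349) / (0.78 × 1.5) = 0.69 × 0.0664 = 0.0458

0.046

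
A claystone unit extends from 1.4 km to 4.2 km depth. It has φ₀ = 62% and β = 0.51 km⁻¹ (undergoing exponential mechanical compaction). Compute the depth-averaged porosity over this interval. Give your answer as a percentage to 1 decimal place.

16.2%

⟨φ⟩ = (1/(z₂−z₁)) ∫ φ₀ e^(−βz) dz = φ₀·(e^(−β·z₁) − e^(−β·z₂)) / (β·(z₂−z₁))
e^(−0.51×1.4) = 0.4897; e^(−0.51×4.2) = 0.1174
⟨φ⟩ = 0.62 × (0.4897 − 0.1174) / (0.51 × 2.8) = 0.62 × 0.2607 = 0.1616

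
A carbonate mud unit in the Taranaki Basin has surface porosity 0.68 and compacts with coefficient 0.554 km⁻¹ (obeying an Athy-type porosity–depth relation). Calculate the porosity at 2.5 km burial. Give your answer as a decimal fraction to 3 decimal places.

0.170

φ = φ₀·exp(−β·d) = 0.68 × exp(−0.554 × 2.5) = 0.68 × exp(−1.385)
  = 0.68 × 0.2503 = 0.1702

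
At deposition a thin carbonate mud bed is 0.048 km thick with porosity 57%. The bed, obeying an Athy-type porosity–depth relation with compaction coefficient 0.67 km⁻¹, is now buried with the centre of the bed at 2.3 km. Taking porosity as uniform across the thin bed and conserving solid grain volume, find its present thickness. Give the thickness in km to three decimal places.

0.024 km

Porosity at 2.3 km: φ = 0.57·exp(−0.67×2.3) = 0.1221
Solid-volume conservation: h(1−φ) = h₀(1−φ₀) ⇒ h = h₀·(1−φ₀)/(1−φ)
h = 0.048 × (1 − 0.57)/(1 − 0.1221) = 0.048 × 0.4898 = 0.0235 km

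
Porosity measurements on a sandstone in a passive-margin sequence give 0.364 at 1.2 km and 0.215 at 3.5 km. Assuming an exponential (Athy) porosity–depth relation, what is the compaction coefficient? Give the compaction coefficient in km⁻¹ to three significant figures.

Athy: n(d) = n₀ e^(−kd) ⇒ n₁/n₂ = e^{k(d₂−d₁)} ⇒ k = ln(n₁/n₂)/(d₂−d₁)
k = ln(0.364/0.215) / (3.5 − 1.2) = ln(1.693) / 2.3 = 0.5265 / 2.3 = 0.2289 km⁻¹

0.229 km⁻¹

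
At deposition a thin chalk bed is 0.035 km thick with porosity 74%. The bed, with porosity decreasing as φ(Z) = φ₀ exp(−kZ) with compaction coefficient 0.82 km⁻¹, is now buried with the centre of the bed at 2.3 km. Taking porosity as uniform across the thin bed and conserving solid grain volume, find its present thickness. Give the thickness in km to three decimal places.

Porosity at 2.3 km: φ = 0.74·exp(−0.82×2.3) = 0.1122
Solid-volume conservation: h(1−φ) = h₀(1−φ₀) ⇒ h = h₀·(1−φ₀)/(1−φ)
h = 0.035 × (1 − 0.74)/(1 − 0.1122) = 0.035 × 0.2929 = 0.0103 km

0.010 km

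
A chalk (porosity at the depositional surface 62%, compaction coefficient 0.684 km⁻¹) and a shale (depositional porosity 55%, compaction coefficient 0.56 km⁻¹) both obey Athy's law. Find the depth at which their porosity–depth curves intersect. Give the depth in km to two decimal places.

0.97 km

Set φ₀ₐ e^(−βₐd) = φ₀ᵦ e^(−βᵦd) ⇒ ln(φ₀ₐ/φ₀ᵦ) = (βₐ − βᵦ)·d
d = ln(0.62/0.55) / (0.684 − 0.56) = 0.1198 / 0.124 = 0.966 km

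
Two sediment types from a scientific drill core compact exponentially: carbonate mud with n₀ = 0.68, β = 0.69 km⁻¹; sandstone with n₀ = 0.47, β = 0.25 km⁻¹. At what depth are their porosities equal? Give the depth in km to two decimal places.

0.84 km

Set n₀ₐ e^(−βₐz) = n₀ᵦ e^(−βᵦz) ⇒ ln(n₀ₐ/n₀ᵦ) = (βₐ − βᵦ)·z
z = ln(0.68/0.47) / (0.69 − 0.25) = 0.3694 / 0.44 = 0.839 km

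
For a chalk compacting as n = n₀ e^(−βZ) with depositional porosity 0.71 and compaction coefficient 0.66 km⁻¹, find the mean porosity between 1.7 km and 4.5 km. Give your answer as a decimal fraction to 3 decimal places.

0.105

⟨n⟩ = (1/(Z₂−Z₁)) ∫ n₀ e^(−βZ) dZ = n₀·(e^(−β·Z₁) − e^(−β·Z₂)) / (β·(Z₂−Z₁))
e^(−0.66×1.7) = 0.3256; e^(−0.66×4.5) = 0.0513
⟨n⟩ = 0.71 × (0.3256 − 0.0513) / (0.66 × 2.8) = 0.71 × 0.1484 = 0.1054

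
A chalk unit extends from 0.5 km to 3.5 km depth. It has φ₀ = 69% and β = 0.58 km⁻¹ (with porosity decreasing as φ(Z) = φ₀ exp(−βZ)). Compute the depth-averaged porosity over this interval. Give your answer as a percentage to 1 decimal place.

⟨φ⟩ = (1/(Z₂−Z₁)) ∫ φ₀ e^(−βZ) dZ = φ₀·(e^(−β·Z₁) − e^(−β·Z₂)) / (β·(Z₂−Z₁))
e^(−0.58×0.5) = 0.7483; e^(−0.58×3.5) = 0.1313
⟨φ⟩ = 0.69 × (0.7483 − 0.1313) / (0.58 × 3) = 0.69 × 0.3546 = 0.2446

24.5%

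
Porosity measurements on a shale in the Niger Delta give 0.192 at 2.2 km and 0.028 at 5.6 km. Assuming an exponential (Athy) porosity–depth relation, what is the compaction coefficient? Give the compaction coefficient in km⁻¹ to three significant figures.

0.566 km⁻¹

Athy: phi(Z) = phi₀ e^(−βZ) ⇒ phi₁/phi₂ = e^{β(Z₂−Z₁)} ⇒ β = ln(phi₁/phi₂)/(Z₂−Z₁)
β = ln(0.192/0.028) / (5.6 − 2.2) = ln(6.857) / 3.4 = 1.9253 / 3.4 = 0.5663 km⁻¹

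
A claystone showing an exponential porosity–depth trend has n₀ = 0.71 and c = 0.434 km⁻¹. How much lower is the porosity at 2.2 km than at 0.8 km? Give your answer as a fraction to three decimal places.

n(0.8) = 0.71·e^(−0.434×0.8) = 0.5017
n(2.2) = 0.71·e^(−0.434×2.2) = 0.2733
Δn = 0.5017 − 0.2733 = 0.2285

0.228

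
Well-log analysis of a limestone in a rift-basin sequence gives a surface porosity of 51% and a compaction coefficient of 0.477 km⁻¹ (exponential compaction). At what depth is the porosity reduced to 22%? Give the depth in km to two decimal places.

1.76 km

Invert Athy's law: d = ln(n₀/n) / k
d = ln(0.51/0.22) / 0.477 = ln(2.318) / 0.477 = 0.8408 / 0.477 = 1.763 km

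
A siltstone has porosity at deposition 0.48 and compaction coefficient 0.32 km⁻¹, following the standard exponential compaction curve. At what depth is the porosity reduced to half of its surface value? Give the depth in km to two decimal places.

φ/φ₀ = 1/2 ⇒ exp(−c·Z) = 1/2 ⇒ Z = ln(2) / c
Z = 0.6931 / 0.32 = 2.166 km

2.17 km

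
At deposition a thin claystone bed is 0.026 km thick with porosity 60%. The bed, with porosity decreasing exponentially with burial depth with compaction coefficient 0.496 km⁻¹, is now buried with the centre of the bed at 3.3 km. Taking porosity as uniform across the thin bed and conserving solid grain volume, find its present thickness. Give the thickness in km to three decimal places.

0.012 km

Porosity at 3.3 km: phi = 0.6·exp(−0.496×3.3) = 0.1168
Solid-volume conservation: h(1−phi) = h₀(1−phi₀) ⇒ h = h₀·(1−phi₀)/(1−phi)
h = 0.026 × (1 − 0.6)/(1 − 0.1168) = 0.026 × 0.4529 = 0.0118 km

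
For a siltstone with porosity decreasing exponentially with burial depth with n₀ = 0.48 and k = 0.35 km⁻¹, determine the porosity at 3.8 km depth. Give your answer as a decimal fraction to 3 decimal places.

n = n₀·exp(−k·d) = 0.48 × exp(−0.35 × 3.8) = 0.48 × exp(−1.33)
  = 0.48 × 0.2645 = 0.1269

0.127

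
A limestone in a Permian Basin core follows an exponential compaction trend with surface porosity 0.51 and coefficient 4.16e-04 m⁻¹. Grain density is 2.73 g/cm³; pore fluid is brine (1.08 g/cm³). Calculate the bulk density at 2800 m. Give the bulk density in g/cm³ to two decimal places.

2.47 g/cm³

Working in km (1 km = 1000 m; c in km⁻¹ = c in m⁻¹ × 1000):
Porosity at depth: phi = 0.51·exp(−0.416×2.8) = 0.51×0.3120 = 0.1591
Bulk density: ρ_b = (1−phi)ρ_g + phi·ρ_f = 0.8409×2.73 + 0.1591×1.08
       = 2.296 + 0.172 = 2.467 g/cm³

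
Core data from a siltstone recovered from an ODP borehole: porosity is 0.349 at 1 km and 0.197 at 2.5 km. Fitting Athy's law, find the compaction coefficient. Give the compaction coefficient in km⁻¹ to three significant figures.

Athy: n(z) = n₀ e^(−cz) ⇒ n₁/n₂ = e^{c(z₂−z₁)} ⇒ c = ln(n₁/n₂)/(z₂−z₁)
c = ln(0.349/0.197) / (2.5 − 1) = ln(1.772) / 1.5 = 0.5719 / 1.5 = 0.3812 km⁻¹

0.381 km⁻¹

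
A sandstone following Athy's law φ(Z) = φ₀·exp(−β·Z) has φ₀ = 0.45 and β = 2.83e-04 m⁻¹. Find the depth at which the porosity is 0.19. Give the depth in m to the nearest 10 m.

3050 m

Working in km (1 km = 1000 m; β in km⁻¹ = β in m⁻¹ × 1000):
Invert Athy's law: Z = ln(φ₀/φ) / β
Z = ln(0.45/0.19) / 0.283 = ln(2.368) / 0.283 = 0.8622 / 0.283 = 3.047 km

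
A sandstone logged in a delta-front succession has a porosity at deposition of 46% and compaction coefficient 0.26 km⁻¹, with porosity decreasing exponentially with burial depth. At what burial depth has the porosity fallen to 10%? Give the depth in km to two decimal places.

Invert Athy's law: z = ln(phi₀/phi) / k
z = ln(0.46/0.1) / 0.26 = ln(4.6) / 0.26 = 1.5261 / 0.26 = 5.869 km

5.87 km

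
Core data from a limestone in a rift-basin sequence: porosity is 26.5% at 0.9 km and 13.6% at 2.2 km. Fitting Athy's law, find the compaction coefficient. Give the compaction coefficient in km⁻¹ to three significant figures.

Athy: phi(d) = phi₀ e^(−βd) ⇒ phi₁/phi₂ = e^{β(d₂−d₁)} ⇒ β = ln(phi₁/phi₂)/(d₂−d₁)
β = ln(0.265/0.136) / (2.2 − 0.9) = ln(1.949) / 1.3 = 0.6671 / 1.3 = 0.5131 km⁻¹

0.513 km⁻¹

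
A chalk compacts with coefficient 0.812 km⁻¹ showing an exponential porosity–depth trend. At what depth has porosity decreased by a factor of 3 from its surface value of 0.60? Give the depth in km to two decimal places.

phi/phi₀ = 1/3 ⇒ exp(−c·z) = 1/3 ⇒ z = ln(3) / c
z = 1.0986 / 0.812 = 1.353 km

1.35 km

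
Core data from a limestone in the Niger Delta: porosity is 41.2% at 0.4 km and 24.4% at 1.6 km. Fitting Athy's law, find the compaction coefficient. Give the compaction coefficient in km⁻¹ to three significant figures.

Athy: n(d) = n₀ e^(−cd) ⇒ n₁/n₂ = e^{c(d₂−d₁)} ⇒ c = ln(n₁/n₂)/(d₂−d₁)
c = ln(0.412/0.244) / (1.6 − 0.4) = ln(1.689) / 1.2 = 0.5239 / 1.2 = 0.4365 km⁻¹

0.437 km⁻¹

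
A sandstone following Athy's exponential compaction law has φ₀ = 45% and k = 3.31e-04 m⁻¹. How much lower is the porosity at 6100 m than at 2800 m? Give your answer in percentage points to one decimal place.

11.8 percentage points

Working in km (1 km = 1000 m; k in km⁻¹ = k in m⁻¹ × 1000):
φ(2.8) = 0.45·e^(−0.331×2.8) = 0.1781
φ(6.1) = 0.45·e^(−0.331×6.1) = 0.0597
Δφ = 0.1781 − 0.0597 = 0.1184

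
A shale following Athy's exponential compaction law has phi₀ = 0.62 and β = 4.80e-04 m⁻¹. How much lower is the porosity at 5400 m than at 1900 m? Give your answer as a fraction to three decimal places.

Working in km (1 km = 1000 m; β in km⁻¹ = β in m⁻¹ × 1000):
phi(1.9) = 0.62·e^(−0.48×1.9) = 0.2491
phi(5.4) = 0.62·e^(−0.48×5.4) = 0.0464
Δphi = 0.2491 − 0.0464 = 0.2026

0.203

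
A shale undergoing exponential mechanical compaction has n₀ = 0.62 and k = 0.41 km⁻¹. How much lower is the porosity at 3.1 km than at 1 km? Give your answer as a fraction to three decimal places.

n(1) = 0.62·e^(−0.41×1) = 0.4115
n(3.1) = 0.62·e^(−0.41×3.1) = 0.1739
Δn = 0.4115 − 0.1739 = 0.2375

0.238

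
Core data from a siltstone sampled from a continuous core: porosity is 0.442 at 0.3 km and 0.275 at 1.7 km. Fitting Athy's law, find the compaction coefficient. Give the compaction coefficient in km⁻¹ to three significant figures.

0.339 km⁻¹

Athy: n(z) = n₀ e^(−cz) ⇒ n₁/n₂ = e^{c(z₂−z₁)} ⇒ c = ln(n₁/n₂)/(z₂−z₁)
c = ln(0.442/0.275) / (1.7 − 0.3) = ln(1.607) / 1.4 = 0.4745 / 1.4 = 0.339 km⁻¹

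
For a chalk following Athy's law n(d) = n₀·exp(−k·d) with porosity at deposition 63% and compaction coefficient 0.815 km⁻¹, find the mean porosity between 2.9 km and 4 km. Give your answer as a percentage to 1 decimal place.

3.9%

⟨n⟩ = (1/(d₂−d₁)) ∫ n₀ e^(−kd) dd = n₀·(e^(−k·d₁) − e^(−k·d₂)) / (k·(d₂−d₁))
e^(−0.815×2.9) = 0.0941; e^(−0.815×4) = 0.0384
⟨n⟩ = 0.63 × (0.0941 − 0.0384) / (0.815 × 1.1) = 0.63 × 0.0621 = 0.0391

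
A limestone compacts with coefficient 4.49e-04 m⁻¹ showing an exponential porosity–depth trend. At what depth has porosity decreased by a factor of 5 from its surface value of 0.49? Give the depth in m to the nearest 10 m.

3580 m

Working in km (1 km = 1000 m; c in km⁻¹ = c in m⁻¹ × 1000):
φ/φ₀ = 1/5 ⇒ exp(−c·z) = 1/5 ⇒ z = ln(5) / c
z = 1.6094 / 0.449 = 3.584 km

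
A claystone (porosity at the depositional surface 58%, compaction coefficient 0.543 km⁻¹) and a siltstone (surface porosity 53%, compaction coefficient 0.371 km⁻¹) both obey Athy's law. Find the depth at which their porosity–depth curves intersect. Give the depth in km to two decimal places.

Set φ₀ₐ e^(−kₐZ) = φ₀ᵦ e^(−kᵦZ) ⇒ ln(φ₀ₐ/φ₀ᵦ) = (kₐ − kᵦ)·Z
Z = ln(0.58/0.53) / (0.543 − 0.371) = 0.0902 / 0.172 = 0.524 km

0.52 km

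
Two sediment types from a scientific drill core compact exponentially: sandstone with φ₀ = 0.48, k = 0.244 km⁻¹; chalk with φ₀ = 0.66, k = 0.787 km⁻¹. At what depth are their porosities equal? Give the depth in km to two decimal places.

0.59 km

Set φ₀ₐ e^(−kₐz) = φ₀ᵦ e^(−kᵦz) ⇒ ln(φ₀ₐ/φ₀ᵦ) = (kₐ − kᵦ)·z
z = ln(0.48/0.66) / (0.244 − 0.787) = -0.3185 / -0.543 = 0.586 km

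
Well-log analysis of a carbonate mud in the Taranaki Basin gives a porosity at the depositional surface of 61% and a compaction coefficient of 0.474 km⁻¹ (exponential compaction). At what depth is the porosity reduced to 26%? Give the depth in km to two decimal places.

1.80 km

Invert Athy's law: z = ln(n₀/n) / c
z = ln(0.61/0.26) / 0.474 = ln(2.346) / 0.474 = 0.8528 / 0.474 = 1.799 km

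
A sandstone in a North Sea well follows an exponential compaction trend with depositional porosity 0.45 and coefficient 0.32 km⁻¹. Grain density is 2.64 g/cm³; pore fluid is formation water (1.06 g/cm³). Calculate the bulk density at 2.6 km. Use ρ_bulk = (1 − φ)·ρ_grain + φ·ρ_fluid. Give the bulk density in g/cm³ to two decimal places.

2.33 g/cm³

Porosity at depth: n = 0.45·exp(−0.32×2.6) = 0.45×0.4352 = 0.1958
Bulk density: ρ_b = (1−n)ρ_g + n·ρ_f = 0.8042×2.64 + 0.1958×1.06
       = 2.123 + 0.208 = 2.331 g/cm³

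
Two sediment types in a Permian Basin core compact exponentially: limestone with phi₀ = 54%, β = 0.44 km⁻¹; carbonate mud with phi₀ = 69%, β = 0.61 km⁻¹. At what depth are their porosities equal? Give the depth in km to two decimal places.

Set phi₀ₐ e^(−βₐd) = phi₀ᵦ e^(−βᵦd) ⇒ ln(phi₀ₐ/phi₀ᵦ) = (βₐ − βᵦ)·d
d = ln(0.54/0.69) / (0.44 − 0.61) = -0.2451 / -0.17 = 1.442 km

1.44 km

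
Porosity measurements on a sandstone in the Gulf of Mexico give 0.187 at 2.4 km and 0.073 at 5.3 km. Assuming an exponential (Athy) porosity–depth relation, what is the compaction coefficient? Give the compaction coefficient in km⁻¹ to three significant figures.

0.324 km⁻¹

Athy: phi(Z) = phi₀ e^(−kZ) ⇒ phi₁/phi₂ = e^{k(Z₂−Z₁)} ⇒ k = ln(phi₁/phi₂)/(Z₂−Z₁)
k = ln(0.187/0.073) / (5.3 − 2.4) = ln(2.562) / 2.9 = 0.9406 / 2.9 = 0.3244 km⁻¹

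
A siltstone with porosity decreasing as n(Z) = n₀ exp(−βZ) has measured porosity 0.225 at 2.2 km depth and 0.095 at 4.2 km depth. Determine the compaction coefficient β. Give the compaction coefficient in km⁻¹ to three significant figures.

Athy: n(Z) = n₀ e^(−βZ) ⇒ n₁/n₂ = e^{β(Z₂−Z₁)} ⇒ β = ln(n₁/n₂)/(Z₂−Z₁)
β = ln(0.225/0.095) / (4.2 − 2.2) = ln(2.368) / 2 = 0.8622 / 2 = 0.4311 km⁻¹

0.431 km⁻¹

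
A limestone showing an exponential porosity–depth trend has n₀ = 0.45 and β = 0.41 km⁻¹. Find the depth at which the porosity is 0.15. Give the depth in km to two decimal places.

2.68 km

Invert Athy's law: z = ln(n₀/n) / β
z = ln(0.45/0.15) / 0.41 = ln(3) / 0.41 = 1.0986 / 0.41 = 2.680 km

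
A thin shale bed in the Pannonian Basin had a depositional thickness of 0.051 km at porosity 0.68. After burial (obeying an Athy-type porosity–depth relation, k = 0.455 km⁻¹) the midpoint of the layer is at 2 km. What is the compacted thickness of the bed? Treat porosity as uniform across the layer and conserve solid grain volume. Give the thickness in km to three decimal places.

0.022 km

Porosity at 2 km: φ = 0.68·exp(−0.455×2) = 0.2737
Solid-volume conservation: h(1−φ) = h₀(1−φ₀) ⇒ h = h₀·(1−φ₀)/(1−φ)
h = 0.051 × (1 − 0.68)/(1 − 0.2737) = 0.051 × 0.4406 = 0.0225 km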